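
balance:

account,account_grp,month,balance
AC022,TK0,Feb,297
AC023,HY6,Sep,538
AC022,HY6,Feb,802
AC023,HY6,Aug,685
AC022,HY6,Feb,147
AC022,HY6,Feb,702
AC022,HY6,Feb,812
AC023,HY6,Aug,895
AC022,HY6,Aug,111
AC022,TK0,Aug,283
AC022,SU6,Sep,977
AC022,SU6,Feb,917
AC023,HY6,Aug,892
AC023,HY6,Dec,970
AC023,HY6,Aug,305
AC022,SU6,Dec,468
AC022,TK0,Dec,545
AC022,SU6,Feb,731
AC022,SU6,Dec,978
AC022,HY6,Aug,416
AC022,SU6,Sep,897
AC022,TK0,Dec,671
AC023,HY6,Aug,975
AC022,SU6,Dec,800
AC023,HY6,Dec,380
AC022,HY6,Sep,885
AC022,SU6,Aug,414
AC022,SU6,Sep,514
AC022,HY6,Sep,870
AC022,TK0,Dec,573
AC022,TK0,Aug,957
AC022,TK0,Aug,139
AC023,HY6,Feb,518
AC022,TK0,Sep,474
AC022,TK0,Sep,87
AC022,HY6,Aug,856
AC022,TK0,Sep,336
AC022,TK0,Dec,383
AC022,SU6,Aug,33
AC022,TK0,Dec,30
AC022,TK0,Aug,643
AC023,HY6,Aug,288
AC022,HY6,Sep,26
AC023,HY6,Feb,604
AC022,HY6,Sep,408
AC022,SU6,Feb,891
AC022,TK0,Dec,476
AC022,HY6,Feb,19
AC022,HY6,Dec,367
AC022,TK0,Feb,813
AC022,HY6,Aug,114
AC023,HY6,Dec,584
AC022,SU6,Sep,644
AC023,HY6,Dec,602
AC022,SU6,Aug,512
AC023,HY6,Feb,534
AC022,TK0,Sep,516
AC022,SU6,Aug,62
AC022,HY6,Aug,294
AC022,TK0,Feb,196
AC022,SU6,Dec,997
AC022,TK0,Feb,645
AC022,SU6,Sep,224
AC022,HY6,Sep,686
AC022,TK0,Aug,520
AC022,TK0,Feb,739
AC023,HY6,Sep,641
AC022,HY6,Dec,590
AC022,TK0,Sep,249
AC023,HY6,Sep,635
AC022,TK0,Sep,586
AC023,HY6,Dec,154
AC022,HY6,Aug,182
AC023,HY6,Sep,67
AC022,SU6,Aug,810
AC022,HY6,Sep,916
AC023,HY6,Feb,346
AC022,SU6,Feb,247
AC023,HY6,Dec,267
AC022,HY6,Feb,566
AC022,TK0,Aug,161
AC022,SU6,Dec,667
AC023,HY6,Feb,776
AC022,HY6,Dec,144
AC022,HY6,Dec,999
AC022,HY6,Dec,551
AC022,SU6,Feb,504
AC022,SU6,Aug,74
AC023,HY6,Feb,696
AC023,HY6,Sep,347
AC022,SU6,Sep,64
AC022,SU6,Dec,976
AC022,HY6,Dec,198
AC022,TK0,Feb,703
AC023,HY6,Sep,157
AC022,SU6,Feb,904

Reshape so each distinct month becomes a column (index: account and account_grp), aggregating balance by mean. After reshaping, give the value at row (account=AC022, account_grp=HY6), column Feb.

Rows with account=AC022, account_grp=HY6 and month=Feb: balance values are 802, 147, 702, 812, 19, 566.
(802 + 147 + 702 + 812 + 19 + 566) / 6 = 508.

508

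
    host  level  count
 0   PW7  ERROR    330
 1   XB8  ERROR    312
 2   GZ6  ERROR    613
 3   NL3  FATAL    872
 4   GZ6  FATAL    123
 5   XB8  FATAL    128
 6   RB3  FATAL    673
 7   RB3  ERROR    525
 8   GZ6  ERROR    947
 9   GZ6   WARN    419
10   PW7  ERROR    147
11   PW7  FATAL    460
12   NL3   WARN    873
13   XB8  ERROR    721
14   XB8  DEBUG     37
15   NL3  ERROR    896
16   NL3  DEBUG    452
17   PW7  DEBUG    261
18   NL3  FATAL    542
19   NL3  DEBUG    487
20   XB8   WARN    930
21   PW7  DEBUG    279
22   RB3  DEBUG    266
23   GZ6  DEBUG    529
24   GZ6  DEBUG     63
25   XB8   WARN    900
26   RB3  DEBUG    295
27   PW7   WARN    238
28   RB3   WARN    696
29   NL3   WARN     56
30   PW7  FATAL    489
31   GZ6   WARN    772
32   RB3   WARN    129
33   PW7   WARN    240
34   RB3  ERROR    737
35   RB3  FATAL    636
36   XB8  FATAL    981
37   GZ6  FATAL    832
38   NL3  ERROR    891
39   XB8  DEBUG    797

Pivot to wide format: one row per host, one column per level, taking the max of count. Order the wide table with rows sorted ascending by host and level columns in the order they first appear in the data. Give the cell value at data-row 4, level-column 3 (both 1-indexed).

With rows sorted ascending by host, row 4 is host=RB3. level columns in first-appearance order: ERROR, FATAL, WARN, DEBUG; column 3 is WARN.
Long rows with host=RB3, level=WARN: max(696, 129) = 696.

696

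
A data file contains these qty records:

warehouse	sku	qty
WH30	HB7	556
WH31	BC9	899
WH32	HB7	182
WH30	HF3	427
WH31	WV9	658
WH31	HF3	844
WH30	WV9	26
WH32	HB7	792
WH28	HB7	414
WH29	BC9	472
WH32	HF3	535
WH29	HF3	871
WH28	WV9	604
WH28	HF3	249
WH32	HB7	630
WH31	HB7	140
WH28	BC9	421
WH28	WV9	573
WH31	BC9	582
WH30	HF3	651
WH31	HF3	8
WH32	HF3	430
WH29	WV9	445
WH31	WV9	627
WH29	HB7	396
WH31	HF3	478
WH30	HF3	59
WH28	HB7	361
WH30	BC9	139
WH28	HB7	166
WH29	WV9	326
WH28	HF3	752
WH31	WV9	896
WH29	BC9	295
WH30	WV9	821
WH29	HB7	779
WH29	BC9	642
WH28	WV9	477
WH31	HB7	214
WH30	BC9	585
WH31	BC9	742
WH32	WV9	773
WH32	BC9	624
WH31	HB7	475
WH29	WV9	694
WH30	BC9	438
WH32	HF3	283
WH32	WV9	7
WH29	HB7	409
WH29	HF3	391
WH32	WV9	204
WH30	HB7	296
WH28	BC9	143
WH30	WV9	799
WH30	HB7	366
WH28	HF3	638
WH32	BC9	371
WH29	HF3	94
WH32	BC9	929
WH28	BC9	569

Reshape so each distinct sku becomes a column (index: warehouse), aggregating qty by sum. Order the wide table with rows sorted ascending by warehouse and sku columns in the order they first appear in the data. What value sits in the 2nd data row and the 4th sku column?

With rows sorted ascending by warehouse, row 2 is warehouse=WH29. sku columns in first-appearance order: HB7, BC9, HF3, WV9; column 4 is WV9.
Long rows with warehouse=WH29, sku=WV9: 445 + 326 + 694 = 1465.

1465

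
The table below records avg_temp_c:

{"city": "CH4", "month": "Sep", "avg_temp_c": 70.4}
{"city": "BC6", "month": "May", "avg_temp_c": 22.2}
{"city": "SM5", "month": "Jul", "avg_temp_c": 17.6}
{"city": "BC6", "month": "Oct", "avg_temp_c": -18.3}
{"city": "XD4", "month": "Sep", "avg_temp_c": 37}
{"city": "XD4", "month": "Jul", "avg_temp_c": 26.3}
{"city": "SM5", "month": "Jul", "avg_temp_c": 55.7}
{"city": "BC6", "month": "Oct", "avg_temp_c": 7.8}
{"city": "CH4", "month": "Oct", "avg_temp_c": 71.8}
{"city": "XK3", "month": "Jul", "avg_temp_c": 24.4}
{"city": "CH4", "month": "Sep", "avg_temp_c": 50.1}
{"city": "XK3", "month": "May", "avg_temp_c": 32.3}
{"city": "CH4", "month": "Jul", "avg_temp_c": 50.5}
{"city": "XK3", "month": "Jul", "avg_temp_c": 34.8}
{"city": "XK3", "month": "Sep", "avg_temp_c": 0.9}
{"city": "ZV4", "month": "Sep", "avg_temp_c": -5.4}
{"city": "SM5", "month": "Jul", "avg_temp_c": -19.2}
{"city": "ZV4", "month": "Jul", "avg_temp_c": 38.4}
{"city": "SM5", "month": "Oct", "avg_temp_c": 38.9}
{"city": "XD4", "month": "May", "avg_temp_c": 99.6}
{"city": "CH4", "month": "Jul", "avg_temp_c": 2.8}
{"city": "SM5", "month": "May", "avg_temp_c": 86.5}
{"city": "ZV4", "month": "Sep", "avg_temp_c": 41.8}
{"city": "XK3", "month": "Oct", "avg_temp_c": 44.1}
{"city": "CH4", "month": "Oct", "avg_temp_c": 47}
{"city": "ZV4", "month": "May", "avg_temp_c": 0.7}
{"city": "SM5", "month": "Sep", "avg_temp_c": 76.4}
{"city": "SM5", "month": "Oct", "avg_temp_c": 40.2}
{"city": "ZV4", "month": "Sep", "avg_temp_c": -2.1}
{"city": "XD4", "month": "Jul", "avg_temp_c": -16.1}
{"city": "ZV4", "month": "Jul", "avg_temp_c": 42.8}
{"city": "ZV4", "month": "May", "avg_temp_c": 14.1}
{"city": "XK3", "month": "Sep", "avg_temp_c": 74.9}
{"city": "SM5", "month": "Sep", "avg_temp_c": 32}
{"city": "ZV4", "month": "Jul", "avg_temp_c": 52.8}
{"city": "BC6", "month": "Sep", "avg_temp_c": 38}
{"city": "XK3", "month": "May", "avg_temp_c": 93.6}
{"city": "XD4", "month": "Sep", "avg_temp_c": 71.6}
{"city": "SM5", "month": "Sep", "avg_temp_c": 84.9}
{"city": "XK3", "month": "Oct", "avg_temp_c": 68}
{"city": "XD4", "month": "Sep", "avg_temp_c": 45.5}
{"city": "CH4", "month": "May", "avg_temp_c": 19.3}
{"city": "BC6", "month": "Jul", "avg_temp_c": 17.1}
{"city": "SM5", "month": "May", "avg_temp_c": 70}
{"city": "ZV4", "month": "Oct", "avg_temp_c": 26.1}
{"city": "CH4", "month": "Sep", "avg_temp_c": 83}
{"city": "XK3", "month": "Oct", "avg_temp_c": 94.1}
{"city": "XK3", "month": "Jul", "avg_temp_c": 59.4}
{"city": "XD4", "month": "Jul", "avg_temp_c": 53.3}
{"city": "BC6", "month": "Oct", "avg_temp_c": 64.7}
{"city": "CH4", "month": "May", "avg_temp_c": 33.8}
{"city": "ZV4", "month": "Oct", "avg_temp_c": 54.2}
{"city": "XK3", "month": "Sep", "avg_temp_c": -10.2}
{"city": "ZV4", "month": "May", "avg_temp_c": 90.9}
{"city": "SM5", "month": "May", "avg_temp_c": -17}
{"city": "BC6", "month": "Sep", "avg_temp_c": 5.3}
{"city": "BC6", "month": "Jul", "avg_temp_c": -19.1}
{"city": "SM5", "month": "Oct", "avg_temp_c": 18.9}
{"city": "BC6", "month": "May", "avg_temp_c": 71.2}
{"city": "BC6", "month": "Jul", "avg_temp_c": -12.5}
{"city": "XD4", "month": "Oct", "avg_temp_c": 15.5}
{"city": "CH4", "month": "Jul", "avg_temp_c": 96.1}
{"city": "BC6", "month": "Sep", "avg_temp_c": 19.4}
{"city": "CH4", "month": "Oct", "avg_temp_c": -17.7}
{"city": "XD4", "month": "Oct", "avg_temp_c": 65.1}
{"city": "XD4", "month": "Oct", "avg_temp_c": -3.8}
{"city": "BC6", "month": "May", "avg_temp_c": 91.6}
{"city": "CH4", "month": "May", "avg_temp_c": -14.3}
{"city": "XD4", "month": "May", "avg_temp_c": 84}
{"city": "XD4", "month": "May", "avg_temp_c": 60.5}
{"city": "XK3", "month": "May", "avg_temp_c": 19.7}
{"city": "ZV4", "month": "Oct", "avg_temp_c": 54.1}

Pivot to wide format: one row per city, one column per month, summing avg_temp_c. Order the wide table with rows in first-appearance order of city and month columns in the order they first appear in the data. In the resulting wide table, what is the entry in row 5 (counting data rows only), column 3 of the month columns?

118.6

With rows in first-appearance order of city, row 5 is city=XK3. month columns in first-appearance order: Sep, May, Jul, Oct; column 3 is Jul.
Long rows with city=XK3, month=Jul: 24.4 + 34.8 + 59.4 = 118.6.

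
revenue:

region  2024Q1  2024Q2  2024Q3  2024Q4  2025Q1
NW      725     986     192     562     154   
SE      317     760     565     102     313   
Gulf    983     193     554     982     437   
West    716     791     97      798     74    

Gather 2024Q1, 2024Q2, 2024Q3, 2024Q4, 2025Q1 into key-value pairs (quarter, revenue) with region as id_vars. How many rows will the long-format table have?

4 region values × 5 melted columns = 20 rows.

20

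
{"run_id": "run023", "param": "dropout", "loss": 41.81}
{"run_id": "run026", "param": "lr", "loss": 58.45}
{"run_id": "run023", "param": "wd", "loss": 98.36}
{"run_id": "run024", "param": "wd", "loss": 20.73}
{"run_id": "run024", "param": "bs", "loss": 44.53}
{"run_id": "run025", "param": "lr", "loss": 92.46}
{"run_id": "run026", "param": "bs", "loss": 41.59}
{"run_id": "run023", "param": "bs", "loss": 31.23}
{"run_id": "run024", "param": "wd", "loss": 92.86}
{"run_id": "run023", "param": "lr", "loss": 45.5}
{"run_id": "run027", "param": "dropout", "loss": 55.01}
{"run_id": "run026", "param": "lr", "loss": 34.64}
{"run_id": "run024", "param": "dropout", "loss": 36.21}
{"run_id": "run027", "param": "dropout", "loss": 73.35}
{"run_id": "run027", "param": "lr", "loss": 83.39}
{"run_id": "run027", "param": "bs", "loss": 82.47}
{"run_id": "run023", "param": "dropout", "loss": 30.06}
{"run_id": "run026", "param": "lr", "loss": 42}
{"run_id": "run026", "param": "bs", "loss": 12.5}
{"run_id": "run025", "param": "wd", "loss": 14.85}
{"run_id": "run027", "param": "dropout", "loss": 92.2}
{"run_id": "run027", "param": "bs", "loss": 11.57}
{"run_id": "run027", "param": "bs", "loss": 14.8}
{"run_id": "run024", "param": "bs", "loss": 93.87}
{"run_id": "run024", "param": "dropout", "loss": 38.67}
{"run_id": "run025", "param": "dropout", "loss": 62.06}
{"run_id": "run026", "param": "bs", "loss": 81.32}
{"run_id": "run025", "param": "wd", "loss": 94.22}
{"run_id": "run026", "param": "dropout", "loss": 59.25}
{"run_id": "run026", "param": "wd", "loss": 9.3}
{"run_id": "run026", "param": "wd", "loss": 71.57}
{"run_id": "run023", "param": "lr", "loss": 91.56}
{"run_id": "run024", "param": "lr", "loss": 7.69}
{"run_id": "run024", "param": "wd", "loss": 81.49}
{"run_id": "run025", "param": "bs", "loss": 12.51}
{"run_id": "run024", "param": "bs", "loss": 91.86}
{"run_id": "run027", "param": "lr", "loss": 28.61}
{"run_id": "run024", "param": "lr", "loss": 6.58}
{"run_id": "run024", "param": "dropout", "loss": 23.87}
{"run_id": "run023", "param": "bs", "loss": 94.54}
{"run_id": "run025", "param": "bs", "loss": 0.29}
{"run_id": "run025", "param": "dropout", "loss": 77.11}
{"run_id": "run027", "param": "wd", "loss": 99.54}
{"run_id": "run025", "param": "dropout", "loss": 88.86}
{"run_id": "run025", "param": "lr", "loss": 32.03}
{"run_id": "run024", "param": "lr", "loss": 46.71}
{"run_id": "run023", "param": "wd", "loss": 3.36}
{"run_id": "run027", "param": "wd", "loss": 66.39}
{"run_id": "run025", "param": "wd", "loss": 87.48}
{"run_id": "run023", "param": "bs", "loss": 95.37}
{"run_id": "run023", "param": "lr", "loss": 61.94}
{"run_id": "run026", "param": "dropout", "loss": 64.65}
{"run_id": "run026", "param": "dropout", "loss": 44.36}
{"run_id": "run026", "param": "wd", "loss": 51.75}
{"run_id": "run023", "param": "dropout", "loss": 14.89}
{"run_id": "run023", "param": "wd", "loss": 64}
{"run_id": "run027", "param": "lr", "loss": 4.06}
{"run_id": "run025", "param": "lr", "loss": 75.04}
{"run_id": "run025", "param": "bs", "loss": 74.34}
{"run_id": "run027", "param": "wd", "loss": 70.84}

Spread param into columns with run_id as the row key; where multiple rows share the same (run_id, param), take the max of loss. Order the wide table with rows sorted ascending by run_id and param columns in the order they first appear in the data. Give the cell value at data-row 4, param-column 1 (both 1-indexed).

64.65

With rows sorted ascending by run_id, row 4 is run_id=run026. param columns in first-appearance order: dropout, lr, wd, bs; column 1 is dropout.
Long rows with run_id=run026, param=dropout: max(59.25, 64.65, 44.36) = 64.65.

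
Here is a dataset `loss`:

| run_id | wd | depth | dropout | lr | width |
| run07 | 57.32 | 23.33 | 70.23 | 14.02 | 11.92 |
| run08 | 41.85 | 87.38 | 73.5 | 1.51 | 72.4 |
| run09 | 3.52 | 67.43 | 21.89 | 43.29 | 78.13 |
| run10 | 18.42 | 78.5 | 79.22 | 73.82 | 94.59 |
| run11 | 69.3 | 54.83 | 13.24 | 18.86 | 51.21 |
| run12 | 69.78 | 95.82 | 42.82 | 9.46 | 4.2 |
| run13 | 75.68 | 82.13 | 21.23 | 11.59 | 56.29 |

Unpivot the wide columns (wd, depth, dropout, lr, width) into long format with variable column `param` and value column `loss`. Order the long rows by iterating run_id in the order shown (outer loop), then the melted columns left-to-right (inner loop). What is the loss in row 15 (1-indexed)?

78.13

35 rows total (7 × 5). Row 15: index ⌊(15-1)/5⌋ = 2 into run_id → run09; (15-1) mod 5 = 4 into the melted columns → width.
So row 15 is (run09, width, 78.13); loss = 78.13.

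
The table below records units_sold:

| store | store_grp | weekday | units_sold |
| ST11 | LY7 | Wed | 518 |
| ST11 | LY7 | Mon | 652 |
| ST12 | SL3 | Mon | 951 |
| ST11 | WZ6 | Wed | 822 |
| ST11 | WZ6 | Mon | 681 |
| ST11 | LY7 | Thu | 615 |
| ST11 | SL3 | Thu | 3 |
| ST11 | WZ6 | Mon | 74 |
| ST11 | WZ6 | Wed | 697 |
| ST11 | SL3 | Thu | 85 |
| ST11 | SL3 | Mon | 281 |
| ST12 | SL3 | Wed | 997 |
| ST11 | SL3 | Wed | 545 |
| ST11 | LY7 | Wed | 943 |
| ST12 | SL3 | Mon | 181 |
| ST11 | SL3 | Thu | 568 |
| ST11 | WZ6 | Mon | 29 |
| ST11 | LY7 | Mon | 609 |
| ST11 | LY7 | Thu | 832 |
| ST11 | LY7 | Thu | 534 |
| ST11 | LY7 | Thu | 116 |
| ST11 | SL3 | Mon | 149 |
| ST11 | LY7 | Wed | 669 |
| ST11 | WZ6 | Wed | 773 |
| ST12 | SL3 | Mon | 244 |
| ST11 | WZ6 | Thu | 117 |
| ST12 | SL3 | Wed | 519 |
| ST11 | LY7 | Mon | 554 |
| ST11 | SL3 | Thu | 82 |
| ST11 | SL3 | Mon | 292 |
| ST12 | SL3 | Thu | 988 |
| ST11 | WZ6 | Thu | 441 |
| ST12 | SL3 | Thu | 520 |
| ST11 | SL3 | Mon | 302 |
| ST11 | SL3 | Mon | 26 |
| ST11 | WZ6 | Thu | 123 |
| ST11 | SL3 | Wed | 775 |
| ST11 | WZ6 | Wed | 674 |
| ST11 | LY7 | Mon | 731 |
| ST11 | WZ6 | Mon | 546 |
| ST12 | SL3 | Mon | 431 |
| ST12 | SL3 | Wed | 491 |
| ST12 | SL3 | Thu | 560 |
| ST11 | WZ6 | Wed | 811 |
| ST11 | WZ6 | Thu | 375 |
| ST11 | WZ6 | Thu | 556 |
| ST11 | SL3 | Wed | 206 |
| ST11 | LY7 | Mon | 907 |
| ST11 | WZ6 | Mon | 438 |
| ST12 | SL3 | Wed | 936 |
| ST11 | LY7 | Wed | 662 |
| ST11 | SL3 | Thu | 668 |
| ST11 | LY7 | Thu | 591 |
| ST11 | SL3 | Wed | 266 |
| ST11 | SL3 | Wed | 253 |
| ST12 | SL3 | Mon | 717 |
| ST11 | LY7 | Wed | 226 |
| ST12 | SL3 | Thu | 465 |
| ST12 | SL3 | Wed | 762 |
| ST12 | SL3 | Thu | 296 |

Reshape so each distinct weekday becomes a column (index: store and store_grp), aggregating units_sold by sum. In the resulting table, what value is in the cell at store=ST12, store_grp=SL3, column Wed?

3705

Rows with store=ST12, store_grp=SL3 and weekday=Wed: units_sold values are 997, 519, 491, 936, 762.
997 + 519 + 491 + 936 + 762 = 3705.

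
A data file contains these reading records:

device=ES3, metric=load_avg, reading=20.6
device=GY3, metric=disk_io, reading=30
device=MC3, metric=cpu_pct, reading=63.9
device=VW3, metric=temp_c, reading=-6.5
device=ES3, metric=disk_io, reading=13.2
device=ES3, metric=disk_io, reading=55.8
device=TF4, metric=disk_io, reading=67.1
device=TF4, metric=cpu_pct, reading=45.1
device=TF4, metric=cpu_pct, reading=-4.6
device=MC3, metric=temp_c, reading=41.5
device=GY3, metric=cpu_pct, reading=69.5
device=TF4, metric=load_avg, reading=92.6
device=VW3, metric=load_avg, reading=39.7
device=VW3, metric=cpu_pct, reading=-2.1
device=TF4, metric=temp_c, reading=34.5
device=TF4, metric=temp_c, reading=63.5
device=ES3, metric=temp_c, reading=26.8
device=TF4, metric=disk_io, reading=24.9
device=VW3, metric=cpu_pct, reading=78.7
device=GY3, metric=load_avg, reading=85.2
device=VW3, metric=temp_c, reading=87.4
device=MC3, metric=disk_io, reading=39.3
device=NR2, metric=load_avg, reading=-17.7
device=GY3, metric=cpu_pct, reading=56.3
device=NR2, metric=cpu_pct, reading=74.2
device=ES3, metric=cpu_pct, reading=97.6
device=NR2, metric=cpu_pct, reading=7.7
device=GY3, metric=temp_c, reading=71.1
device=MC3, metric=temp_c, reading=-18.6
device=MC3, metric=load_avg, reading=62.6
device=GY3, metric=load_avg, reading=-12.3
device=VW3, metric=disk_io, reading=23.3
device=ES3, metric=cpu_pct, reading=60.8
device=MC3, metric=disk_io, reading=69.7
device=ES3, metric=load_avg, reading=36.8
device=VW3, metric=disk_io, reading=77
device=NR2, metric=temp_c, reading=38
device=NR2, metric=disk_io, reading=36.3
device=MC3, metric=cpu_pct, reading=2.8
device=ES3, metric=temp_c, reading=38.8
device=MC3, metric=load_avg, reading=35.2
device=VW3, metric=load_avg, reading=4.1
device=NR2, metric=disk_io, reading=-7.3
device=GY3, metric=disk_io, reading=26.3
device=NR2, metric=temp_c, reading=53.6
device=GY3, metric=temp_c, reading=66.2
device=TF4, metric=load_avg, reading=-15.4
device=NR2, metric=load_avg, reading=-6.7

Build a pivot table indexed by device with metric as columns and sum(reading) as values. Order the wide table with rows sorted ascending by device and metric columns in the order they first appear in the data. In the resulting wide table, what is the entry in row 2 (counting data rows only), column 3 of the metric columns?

125.8

With rows sorted ascending by device, row 2 is device=GY3. metric columns in first-appearance order: load_avg, disk_io, cpu_pct, temp_c; column 3 is cpu_pct.
Long rows with device=GY3, metric=cpu_pct: 69.5 + 56.3 = 125.8.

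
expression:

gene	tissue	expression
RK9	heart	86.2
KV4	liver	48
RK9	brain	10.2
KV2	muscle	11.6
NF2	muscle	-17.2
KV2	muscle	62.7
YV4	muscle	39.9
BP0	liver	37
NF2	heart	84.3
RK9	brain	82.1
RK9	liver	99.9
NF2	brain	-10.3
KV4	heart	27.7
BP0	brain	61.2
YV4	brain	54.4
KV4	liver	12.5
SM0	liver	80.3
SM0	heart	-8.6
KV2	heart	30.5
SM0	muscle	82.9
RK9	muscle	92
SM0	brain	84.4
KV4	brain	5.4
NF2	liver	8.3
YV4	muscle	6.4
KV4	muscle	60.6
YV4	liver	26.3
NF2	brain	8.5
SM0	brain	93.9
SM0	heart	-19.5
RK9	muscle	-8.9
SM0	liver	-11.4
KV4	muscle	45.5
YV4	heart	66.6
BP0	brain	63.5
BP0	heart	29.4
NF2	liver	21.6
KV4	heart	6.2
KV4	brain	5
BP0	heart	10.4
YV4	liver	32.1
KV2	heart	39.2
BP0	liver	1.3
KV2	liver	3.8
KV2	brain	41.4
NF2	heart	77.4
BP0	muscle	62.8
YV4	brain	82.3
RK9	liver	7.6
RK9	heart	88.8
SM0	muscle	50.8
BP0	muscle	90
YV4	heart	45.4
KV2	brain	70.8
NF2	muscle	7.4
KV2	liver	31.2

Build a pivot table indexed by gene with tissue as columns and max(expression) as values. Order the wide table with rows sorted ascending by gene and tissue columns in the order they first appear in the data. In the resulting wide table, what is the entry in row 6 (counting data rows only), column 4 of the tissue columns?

With rows sorted ascending by gene, row 6 is gene=SM0. tissue columns in first-appearance order: heart, liver, brain, muscle; column 4 is muscle.
Long rows with gene=SM0, tissue=muscle: max(82.9, 50.8) = 82.9.

82.9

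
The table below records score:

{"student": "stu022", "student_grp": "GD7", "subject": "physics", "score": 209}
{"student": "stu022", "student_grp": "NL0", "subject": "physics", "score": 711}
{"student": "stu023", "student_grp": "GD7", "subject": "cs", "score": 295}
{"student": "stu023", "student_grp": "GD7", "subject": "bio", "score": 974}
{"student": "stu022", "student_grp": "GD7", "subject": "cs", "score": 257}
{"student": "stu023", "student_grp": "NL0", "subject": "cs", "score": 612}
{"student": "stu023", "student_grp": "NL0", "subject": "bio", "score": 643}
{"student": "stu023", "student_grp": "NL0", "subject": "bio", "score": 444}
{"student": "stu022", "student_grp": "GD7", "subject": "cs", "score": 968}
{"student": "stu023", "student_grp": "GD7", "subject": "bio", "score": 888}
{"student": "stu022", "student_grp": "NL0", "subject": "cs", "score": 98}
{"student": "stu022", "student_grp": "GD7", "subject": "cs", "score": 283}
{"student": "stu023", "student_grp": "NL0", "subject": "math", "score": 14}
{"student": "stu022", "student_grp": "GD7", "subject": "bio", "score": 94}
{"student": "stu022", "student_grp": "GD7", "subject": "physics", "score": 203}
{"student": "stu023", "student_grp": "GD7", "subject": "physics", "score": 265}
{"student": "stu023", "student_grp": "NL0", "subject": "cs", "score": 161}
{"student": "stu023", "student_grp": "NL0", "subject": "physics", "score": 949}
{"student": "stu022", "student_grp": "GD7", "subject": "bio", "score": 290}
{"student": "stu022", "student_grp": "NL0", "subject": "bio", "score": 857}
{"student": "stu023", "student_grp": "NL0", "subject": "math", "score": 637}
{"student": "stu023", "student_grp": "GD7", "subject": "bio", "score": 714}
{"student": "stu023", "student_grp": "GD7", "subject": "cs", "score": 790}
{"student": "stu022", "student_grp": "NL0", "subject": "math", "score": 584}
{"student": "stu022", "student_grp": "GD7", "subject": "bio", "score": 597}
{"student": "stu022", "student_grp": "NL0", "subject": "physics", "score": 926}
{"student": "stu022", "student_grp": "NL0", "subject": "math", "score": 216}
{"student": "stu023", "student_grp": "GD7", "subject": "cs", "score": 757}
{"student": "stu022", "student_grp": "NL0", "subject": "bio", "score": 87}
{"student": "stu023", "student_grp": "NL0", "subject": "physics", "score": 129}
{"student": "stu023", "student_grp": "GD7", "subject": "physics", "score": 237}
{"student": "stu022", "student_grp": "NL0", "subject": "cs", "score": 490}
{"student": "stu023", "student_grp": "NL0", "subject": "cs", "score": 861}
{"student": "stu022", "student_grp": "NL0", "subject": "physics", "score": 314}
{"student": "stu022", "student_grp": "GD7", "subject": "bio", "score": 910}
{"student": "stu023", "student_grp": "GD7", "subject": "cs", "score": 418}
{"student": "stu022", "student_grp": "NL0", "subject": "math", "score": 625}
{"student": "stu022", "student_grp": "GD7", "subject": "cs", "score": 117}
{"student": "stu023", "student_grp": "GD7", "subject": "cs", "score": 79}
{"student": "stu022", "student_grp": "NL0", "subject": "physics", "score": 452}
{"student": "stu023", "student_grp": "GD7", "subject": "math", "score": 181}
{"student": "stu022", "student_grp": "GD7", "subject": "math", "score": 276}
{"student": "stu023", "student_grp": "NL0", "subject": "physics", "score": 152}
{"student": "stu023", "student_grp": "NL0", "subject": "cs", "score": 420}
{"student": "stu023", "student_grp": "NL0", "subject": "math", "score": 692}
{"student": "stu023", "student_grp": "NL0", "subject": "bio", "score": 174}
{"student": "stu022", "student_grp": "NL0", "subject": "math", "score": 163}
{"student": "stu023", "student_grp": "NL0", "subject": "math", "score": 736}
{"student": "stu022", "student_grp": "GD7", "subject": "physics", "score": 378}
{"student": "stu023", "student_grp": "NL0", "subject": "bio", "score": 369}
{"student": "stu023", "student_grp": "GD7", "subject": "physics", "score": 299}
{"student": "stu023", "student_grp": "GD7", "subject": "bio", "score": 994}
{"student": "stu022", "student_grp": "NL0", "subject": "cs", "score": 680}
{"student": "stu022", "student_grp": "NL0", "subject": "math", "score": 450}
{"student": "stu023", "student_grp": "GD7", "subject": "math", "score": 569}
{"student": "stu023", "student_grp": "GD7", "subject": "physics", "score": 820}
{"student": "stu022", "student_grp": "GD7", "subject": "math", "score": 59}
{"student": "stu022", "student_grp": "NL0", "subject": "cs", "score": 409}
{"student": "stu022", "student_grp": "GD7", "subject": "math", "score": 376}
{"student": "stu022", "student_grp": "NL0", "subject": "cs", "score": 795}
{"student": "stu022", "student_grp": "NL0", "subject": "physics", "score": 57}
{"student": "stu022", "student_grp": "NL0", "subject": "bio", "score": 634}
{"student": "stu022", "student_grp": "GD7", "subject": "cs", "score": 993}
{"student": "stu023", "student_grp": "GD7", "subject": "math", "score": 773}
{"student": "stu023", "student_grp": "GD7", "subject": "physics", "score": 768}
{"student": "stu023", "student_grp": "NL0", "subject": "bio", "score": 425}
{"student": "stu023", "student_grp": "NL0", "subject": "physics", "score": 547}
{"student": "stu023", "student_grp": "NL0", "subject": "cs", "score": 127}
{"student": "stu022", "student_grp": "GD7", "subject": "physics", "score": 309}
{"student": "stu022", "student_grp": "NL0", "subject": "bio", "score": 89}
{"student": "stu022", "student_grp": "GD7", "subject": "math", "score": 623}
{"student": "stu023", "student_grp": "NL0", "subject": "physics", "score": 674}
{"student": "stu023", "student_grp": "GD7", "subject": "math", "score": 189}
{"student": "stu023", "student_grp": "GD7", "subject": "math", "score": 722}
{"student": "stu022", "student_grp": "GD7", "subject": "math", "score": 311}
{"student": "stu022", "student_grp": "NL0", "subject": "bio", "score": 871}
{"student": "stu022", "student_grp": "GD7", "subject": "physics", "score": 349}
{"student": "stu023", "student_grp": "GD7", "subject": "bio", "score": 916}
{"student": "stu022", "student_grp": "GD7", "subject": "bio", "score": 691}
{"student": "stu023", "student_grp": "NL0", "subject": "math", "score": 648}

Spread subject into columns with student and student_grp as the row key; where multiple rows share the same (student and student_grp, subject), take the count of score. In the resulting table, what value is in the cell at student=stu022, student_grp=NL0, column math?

Rows with student=stu022, student_grp=NL0 and subject=math: score values are 584, 216, 625, 163, 450.
5 rows match — count = 5.

5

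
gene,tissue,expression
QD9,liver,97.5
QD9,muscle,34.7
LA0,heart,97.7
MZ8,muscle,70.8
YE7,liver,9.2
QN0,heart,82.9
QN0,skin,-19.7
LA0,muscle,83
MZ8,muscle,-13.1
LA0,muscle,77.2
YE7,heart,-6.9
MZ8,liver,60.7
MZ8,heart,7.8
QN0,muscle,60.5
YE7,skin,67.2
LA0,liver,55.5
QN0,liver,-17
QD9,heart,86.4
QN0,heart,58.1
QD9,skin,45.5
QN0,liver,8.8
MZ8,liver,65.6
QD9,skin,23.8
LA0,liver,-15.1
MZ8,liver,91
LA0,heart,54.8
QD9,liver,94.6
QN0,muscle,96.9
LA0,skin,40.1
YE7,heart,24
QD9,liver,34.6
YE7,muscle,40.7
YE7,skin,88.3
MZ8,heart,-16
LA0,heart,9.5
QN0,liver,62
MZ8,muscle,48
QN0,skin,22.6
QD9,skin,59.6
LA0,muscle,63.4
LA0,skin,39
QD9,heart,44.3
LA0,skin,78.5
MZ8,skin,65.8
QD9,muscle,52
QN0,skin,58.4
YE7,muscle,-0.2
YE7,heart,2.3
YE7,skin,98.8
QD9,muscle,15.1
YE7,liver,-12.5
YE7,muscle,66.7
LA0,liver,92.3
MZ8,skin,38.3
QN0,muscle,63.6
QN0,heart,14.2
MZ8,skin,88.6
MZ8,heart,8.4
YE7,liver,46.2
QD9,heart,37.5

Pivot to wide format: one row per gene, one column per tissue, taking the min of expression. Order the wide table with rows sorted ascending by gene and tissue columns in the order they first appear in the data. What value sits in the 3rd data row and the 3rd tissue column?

With rows sorted ascending by gene, row 3 is gene=QD9. tissue columns in first-appearance order: liver, muscle, heart, skin; column 3 is heart.
Long rows with gene=QD9, tissue=heart: min(86.4, 44.3, 37.5) = 37.5.

37.5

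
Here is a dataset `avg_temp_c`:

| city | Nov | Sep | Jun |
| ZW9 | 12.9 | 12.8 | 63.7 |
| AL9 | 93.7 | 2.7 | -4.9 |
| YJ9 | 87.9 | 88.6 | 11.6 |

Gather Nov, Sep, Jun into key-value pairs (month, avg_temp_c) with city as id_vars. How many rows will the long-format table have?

9

3 city values × 3 melted columns = 9 rows.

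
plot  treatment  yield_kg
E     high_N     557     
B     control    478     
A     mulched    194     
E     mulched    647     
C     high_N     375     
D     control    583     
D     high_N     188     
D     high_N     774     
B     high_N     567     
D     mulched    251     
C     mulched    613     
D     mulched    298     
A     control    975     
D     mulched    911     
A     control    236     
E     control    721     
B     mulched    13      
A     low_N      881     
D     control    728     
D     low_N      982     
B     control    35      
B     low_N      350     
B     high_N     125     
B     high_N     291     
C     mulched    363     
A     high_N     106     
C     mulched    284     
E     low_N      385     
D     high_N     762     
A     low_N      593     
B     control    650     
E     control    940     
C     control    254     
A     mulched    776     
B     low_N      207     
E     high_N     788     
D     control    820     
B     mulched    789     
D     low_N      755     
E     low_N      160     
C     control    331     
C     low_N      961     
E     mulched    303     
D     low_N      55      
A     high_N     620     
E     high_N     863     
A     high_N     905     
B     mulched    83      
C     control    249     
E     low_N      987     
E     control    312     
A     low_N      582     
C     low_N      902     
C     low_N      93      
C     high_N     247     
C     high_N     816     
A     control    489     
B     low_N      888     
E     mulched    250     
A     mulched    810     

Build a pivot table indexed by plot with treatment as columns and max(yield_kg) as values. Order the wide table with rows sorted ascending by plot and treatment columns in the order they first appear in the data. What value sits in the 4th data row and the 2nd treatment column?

820

With rows sorted ascending by plot, row 4 is plot=D. treatment columns in first-appearance order: high_N, control, mulched, low_N; column 2 is control.
Long rows with plot=D, treatment=control: max(583, 728, 820) = 820.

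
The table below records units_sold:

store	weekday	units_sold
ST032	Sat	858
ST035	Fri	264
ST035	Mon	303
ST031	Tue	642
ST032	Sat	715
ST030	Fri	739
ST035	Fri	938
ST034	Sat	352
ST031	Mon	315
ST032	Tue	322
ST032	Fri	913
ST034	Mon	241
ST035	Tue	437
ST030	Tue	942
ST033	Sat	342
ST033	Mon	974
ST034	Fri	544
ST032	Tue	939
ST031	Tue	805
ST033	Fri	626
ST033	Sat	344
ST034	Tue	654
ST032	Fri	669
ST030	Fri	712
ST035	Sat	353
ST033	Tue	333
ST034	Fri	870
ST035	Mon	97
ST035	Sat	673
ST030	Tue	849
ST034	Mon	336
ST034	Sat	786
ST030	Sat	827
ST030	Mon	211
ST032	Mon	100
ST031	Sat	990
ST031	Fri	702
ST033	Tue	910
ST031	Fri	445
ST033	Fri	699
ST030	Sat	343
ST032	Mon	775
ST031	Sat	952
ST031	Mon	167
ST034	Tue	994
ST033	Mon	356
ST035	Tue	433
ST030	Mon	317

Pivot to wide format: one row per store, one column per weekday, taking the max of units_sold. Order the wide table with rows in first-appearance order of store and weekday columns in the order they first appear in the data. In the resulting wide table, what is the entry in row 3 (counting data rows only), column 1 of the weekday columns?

With rows in first-appearance order of store, row 3 is store=ST031. weekday columns in first-appearance order: Sat, Fri, Mon, Tue; column 1 is Sat.
Long rows with store=ST031, weekday=Sat: max(990, 952) = 990.

990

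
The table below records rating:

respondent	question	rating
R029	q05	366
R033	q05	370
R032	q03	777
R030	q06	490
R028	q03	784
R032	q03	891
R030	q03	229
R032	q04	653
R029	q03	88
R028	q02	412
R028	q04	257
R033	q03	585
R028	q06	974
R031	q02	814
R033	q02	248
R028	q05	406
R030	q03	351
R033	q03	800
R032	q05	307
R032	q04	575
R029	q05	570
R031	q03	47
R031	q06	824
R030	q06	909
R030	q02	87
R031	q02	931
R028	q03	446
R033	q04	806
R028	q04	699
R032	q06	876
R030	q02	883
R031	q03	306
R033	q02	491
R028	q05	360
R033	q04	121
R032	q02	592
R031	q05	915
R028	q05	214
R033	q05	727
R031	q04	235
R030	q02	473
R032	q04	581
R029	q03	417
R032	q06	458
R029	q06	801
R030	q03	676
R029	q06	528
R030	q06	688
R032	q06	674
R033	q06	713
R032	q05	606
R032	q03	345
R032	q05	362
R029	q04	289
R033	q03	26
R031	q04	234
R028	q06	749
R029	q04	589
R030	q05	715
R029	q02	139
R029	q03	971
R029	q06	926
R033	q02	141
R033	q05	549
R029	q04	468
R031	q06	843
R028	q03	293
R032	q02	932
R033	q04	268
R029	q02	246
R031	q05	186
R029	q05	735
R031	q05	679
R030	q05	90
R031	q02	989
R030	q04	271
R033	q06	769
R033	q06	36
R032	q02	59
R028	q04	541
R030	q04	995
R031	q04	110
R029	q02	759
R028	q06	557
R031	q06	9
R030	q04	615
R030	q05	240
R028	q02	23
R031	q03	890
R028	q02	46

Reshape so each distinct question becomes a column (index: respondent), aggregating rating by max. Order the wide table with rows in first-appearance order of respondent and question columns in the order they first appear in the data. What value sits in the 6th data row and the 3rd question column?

843

With rows in first-appearance order of respondent, row 6 is respondent=R031. question columns in first-appearance order: q05, q03, q06, q04, q02; column 3 is q06.
Long rows with respondent=R031, question=q06: max(824, 843, 9) = 843.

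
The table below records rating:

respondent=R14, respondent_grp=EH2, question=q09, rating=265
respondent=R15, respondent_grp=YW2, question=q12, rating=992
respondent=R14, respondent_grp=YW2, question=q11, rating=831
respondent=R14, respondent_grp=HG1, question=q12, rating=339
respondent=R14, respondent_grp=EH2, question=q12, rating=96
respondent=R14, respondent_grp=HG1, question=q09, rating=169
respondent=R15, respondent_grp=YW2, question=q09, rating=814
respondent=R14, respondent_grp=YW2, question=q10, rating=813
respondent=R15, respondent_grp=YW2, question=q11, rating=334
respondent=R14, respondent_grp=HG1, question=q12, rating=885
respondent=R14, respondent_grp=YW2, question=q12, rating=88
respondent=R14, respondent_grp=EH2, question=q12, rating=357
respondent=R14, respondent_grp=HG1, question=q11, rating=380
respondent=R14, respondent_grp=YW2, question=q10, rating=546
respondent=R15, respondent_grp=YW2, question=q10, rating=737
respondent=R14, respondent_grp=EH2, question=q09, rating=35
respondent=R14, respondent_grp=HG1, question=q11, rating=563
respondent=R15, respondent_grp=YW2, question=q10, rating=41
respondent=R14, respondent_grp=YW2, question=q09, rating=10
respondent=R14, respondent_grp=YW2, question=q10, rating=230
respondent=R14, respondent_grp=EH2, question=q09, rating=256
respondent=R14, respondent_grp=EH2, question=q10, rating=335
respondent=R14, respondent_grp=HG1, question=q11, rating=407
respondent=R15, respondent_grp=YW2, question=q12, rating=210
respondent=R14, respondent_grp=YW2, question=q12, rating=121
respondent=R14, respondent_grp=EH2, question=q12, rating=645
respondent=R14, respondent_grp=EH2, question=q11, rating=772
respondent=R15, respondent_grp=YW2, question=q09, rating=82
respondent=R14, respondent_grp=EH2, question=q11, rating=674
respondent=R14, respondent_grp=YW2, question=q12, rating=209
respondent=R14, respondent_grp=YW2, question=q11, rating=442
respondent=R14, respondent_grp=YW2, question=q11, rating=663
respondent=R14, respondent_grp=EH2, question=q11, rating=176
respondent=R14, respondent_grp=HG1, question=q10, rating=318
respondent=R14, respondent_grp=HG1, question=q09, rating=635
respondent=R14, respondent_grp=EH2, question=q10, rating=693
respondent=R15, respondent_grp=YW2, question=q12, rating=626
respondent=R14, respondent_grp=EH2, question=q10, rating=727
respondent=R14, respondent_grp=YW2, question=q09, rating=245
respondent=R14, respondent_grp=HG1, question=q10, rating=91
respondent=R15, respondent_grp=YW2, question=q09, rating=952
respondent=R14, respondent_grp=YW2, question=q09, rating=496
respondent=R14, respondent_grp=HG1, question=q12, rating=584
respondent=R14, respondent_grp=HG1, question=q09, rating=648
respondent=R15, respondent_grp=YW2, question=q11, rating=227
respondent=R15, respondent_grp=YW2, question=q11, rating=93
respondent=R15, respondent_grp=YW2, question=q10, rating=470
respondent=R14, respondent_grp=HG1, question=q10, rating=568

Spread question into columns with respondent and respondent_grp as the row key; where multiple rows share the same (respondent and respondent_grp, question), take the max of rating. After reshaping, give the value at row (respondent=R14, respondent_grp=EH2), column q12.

645

Rows with respondent=R14, respondent_grp=EH2 and question=q12: rating values are 96, 357, 645.
max(96, 357, 645) = 645.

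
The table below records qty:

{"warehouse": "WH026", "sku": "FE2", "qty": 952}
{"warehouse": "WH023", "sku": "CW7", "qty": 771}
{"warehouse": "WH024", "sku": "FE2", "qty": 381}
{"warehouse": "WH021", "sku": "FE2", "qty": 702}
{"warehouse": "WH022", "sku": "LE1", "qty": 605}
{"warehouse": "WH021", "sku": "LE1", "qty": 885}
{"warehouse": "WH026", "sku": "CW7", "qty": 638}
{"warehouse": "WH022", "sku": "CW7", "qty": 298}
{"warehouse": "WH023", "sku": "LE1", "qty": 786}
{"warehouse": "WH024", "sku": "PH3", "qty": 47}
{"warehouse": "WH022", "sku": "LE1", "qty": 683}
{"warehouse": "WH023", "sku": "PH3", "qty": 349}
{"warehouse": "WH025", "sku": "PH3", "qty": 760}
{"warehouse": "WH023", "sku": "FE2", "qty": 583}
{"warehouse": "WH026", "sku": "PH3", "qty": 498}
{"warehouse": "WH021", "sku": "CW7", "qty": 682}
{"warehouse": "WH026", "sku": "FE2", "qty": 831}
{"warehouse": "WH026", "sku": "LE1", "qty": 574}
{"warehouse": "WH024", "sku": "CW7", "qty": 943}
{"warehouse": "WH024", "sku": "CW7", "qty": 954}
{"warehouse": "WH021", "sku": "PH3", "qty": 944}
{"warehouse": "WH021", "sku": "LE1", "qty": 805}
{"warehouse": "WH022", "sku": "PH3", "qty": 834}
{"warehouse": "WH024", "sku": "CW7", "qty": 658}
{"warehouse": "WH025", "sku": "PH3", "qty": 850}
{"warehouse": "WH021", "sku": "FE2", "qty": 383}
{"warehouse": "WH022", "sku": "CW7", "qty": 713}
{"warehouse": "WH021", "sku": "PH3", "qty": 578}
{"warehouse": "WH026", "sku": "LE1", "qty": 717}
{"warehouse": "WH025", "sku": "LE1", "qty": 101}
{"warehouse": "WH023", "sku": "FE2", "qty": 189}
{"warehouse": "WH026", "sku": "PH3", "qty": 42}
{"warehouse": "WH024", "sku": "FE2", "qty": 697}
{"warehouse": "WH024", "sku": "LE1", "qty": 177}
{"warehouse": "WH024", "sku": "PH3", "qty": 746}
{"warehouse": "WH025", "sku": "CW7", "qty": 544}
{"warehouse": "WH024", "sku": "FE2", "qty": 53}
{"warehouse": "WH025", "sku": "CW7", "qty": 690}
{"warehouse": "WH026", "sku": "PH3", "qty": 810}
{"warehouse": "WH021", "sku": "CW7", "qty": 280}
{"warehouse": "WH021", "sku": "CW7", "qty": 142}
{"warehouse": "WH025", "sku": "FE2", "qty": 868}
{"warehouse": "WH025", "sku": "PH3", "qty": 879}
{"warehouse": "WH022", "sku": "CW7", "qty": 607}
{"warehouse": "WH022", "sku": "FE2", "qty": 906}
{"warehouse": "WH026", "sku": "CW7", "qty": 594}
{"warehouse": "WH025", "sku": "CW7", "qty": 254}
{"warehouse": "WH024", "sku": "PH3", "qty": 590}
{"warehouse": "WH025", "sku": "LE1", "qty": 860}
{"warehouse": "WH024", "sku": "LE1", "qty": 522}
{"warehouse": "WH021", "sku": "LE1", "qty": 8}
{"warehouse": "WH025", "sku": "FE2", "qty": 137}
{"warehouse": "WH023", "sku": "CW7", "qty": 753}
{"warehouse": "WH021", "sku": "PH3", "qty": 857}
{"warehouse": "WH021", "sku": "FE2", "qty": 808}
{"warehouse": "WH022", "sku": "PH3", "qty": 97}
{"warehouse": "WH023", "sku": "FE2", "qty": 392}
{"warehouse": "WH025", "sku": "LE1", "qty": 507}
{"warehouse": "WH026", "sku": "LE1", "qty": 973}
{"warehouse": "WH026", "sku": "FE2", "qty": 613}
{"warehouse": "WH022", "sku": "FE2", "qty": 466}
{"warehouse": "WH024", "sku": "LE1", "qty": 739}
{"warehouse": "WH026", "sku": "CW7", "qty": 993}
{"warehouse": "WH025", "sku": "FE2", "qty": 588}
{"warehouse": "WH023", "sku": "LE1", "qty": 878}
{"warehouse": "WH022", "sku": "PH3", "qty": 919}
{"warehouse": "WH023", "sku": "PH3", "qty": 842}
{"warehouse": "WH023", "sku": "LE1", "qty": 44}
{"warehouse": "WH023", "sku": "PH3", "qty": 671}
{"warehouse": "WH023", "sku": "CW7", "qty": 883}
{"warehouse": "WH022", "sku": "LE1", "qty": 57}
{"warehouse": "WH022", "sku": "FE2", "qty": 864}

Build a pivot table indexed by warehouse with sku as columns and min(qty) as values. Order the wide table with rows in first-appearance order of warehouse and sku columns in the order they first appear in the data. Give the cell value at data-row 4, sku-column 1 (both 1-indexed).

383

With rows in first-appearance order of warehouse, row 4 is warehouse=WH021. sku columns in first-appearance order: FE2, CW7, LE1, PH3; column 1 is FE2.
Long rows with warehouse=WH021, sku=FE2: min(702, 383, 808) = 383.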